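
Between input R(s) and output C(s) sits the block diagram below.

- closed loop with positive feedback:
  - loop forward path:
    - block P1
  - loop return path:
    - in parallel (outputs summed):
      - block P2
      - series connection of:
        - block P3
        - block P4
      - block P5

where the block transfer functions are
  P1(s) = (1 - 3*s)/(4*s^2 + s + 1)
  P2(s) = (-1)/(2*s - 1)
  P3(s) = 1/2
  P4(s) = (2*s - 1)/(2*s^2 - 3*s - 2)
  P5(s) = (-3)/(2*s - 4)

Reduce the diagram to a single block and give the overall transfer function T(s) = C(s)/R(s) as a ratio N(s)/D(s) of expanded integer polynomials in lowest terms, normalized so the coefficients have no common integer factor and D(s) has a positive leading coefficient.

Answer: (-12*s^4 + 28*s^3 - 5*s^2 - 7*s + 2)/(16*s^5 - 28*s^4 - 26*s^3 + 8*s^2 + 12*s - 2)

Working:
Step 1: cascade P3, P4 = (2*s - 1)/(4*s^2 - 6*s - 4)
Step 2: add P2, (P3*P4), P5 (parallel) = (-6*s^2 + s + 4)/(4*s^3 - 8*s^2 - s + 2)
Step 3: feedback reduction of P1, (P2+(P3*P4)+P5) - this is the overall T(s), already in the required normalized form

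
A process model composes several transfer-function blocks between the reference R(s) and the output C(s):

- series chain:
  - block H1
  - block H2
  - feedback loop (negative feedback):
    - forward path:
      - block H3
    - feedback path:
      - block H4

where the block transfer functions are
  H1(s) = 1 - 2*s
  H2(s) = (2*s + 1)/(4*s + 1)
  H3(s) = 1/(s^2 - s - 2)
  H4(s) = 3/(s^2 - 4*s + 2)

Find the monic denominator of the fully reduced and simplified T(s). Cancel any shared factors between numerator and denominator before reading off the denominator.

(1) close the feedback loop around H3, H4 -> (s^2 - 4*s + 2)/(s^4 - 5*s^3 + 4*s^2 + 6*s - 1)
(2) series reduction of H1, H2, [H3/(1+H3*H4)] -> (-4*s^4 + 16*s^3 - 7*s^2 - 4*s + 2)/(4*s^5 - 19*s^4 + 11*s^3 + 28*s^2 + 2*s - 1)
T(s) is the step-2 result (common factors already cancelled). Leading coefficient of the denominator: 4. Divide through by 4 for the monic polynomial.

Answer: s^5 - 19*s^4/4 + 11*s^3/4 + 7*s^2 + s/2 - 1/4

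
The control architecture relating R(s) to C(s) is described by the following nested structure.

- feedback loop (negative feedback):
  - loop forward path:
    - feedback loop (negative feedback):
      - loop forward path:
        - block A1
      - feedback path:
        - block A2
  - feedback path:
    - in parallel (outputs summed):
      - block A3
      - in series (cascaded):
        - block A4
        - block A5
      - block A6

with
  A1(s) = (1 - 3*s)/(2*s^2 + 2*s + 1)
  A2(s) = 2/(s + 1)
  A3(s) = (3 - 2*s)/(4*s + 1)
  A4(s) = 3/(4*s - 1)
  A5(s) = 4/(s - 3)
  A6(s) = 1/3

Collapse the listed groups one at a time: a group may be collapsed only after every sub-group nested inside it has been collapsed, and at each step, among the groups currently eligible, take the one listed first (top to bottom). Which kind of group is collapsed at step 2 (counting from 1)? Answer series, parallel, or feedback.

The answer is series.

Reasoning:
(1) apply the feedback formula to A1, A2
(2) cascade A4, A5
(3) reduce the parallel group A3, (A4*A5), A6
(4) apply the feedback formula to [A1/(1+A1*A2)], (A3+(A4*A5)+A6)
At step 2 the group reduced is series.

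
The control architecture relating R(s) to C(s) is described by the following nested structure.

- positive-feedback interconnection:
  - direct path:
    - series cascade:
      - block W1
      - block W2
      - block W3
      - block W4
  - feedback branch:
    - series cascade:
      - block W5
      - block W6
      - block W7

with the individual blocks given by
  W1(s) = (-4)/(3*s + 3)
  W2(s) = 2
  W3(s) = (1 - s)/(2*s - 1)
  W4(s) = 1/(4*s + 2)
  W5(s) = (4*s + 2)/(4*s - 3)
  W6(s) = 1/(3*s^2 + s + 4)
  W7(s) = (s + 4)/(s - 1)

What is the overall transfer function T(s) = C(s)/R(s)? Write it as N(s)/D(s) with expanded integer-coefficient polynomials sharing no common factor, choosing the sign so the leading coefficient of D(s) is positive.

Reducing step by step:

[1] series reduction of W1, W2, W3, W4, giving (4*s - 4)/(12*s^3 + 12*s^2 - 3*s - 3)
[2] multiply W5, W6, W7 (series), giving (4*s^2 + 18*s + 8)/(12*s^4 - 17*s^3 + 18*s^2 - 25*s + 12)
[3] apply the feedback formula to (W1*W2*W3*W4), (W5*W6*W7): this yields T(s), and no further normalization is needed

Answer: (48*s^4 - 68*s^3 + 72*s^2 - 100*s + 48)/(144*s^6 + 84*s^5 + 60*s^4 - 9*s^3 - 184*s^2 - 75*s + 4)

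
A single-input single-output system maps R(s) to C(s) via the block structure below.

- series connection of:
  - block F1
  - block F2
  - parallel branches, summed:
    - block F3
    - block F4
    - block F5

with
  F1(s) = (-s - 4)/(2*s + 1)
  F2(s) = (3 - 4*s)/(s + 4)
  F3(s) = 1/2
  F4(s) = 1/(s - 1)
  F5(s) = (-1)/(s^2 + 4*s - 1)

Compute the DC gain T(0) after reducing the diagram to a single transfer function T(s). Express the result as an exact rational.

Step 1 - add F3, F4, F5 (parallel) -> (s^3 + 5*s^2 + s + 1)/(2*s^3 + 6*s^2 - 10*s + 2)
Step 2 - reduce the series chain F1, F2, (F3+F4+F5) -> (4*s^4 + 17*s^3 - 11*s^2 + s - 3)/(4*s^4 + 14*s^3 - 14*s^2 - 6*s + 2)
The step-2 result is T(s). Setting s = 0: T(0) = -3/2.

Final answer: -3/2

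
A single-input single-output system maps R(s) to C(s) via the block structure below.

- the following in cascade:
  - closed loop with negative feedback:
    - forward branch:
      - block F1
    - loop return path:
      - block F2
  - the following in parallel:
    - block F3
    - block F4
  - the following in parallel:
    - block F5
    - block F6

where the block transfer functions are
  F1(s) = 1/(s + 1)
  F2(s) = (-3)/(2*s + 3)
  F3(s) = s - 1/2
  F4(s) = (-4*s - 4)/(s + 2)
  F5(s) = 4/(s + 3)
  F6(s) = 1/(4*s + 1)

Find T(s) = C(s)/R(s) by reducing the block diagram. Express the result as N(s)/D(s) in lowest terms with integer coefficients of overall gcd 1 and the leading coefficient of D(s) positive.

First reduce the diagram to T(s).

[1] collapse the loop (F1 forward, F2 return) = (2*s + 3)/(2*s^2 + 5*s)
[2] combine F3, F4 in parallel = (2*s^2 - 5*s - 10)/(2*s + 4)
[3] parallel reduction of F5, F6 = (17*s + 7)/(4*s^2 + 13*s + 3)
[4] multiply [F1/(1+F1*F2)], (F3+F4), (F5+F6) (series): this yields T(s), and no further normalization is needed

Answer: (68*s^4 - 40*s^3 - 623*s^2 - 755*s - 210)/(16*s^5 + 124*s^4 + 326*s^3 + 314*s^2 + 60*s)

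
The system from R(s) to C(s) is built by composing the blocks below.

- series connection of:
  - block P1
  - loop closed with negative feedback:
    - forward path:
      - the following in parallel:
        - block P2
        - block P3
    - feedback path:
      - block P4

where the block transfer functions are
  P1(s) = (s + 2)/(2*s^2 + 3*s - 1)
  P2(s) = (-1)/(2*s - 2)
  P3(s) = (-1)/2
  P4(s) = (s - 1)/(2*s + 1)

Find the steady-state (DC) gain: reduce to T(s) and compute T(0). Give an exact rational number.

(1) add P2, P3 (parallel): (-s)/(2*s - 2)
(2) collapse the loop ((P2+P3) forward, P4 return): (-2*s^2 - s)/(3*s^2 - s - 2)
(3) reduce the series chain P1, [(P2+P3)/(1+(P2+P3)*P4)]: (-2*s^3 - 5*s^2 - 2*s)/(6*s^4 + 7*s^3 - 10*s^2 - 5*s + 2)
Evaluating the step-3 result (the overall T(s)) at s = 0 gives T(0) = 0/2 = 0.

Answer: 0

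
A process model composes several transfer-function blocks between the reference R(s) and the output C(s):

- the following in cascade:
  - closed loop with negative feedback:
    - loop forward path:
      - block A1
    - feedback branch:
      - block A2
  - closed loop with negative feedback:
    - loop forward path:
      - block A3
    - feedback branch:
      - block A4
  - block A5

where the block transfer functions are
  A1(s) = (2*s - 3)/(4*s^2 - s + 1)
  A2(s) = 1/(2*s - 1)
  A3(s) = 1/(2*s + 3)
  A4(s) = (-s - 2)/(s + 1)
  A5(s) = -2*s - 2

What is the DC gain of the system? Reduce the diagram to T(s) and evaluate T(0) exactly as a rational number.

The answer is 3/2.

Reasoning:
1. close the feedback loop around A1, A2; result (4*s^2 - 8*s + 3)/(8*s^3 - 6*s^2 + 5*s - 4)
2. reduce the feedback loop with forward A3 and return A4; result (s + 1)/(2*s^2 + 4*s + 1)
3. cascade [A1/(1+A1*A2)], [A3/(1+A3*A4)], A5; result (-8*s^4 + 18*s^2 + 4*s - 6)/(16*s^5 + 20*s^4 - 6*s^3 + 6*s^2 - 11*s - 4)
That last expression is T(s); at s = 0 only the constant terms survive, so T(0) = -6/(-4) = 3/2.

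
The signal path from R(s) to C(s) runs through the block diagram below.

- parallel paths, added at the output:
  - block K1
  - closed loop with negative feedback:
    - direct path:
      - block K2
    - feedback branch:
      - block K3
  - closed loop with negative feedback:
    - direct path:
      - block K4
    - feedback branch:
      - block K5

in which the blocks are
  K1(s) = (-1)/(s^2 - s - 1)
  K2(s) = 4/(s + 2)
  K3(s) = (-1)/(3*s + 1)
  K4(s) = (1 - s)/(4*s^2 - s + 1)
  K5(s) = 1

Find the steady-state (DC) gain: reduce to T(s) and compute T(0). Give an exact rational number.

The answer is -1/2.

Reasoning:
Step 1 - feedback reduction of K2, K3; result (12*s + 4)/(3*s^2 + 7*s - 2)
Step 2 - feedback reduction of K4, K5; result (1 - s)/(4*s^2 - 2*s + 2)
Step 3 - reduce the parallel group K1, [K2/(1+K2*K3)], [K4/(1+K4*K5)]; result (45*s^5 - 69*s^4 - 30*s^3 + 9*s^2 - 49*s - 2)/(12*s^6 + 10*s^5 - 50*s^4 + 12*s^3 - 6*s^2 - 14*s + 4)
The step-3 result is T(s). Setting s = 0: T(0) = -2/4 = -1/2.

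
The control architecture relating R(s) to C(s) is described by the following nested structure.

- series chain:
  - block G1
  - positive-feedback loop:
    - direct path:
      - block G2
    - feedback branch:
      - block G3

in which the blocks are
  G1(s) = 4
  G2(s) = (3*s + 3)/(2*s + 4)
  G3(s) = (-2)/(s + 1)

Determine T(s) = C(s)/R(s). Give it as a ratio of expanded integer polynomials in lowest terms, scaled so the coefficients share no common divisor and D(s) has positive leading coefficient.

Reducing step by step:

Step 1. reduce the feedback loop with forward G2 and return G3 -> (3*s + 3)/(2*s + 10)
Step 2. reduce the series chain G1, [G2/(1-G2*G3)] - this is the overall T(s), already in the required normalized form

Answer: (6*s + 6)/(s + 5)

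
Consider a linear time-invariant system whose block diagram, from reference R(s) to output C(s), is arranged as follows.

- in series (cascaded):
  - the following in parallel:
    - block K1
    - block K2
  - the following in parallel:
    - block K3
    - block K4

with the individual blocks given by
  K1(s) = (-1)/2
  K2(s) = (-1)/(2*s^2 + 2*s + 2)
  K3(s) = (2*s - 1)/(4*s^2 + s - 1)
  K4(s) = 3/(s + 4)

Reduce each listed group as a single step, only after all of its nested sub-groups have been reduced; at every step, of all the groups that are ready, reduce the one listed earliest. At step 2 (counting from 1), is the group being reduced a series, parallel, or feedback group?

Step 1. parallel reduction of K1, K2
Step 2. reduce the parallel group K3, K4
Step 3. multiply (K1+K2), (K3+K4) (series)
So the answer for step 2 is parallel.

Final answer: parallel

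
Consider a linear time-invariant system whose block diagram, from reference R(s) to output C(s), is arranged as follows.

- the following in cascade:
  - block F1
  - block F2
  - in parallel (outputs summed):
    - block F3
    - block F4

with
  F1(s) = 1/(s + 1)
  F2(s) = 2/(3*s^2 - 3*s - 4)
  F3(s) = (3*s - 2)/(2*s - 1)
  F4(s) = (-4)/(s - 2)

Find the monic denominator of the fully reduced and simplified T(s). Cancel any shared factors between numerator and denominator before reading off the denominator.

1. reduce the parallel group F3, F4; result (3*s^2 - 16*s + 8)/(2*s^2 - 5*s + 2)
2. multiply F1, F2, (F3+F4) (series); result (6*s^2 - 32*s + 16)/(6*s^5 - 15*s^4 - 8*s^3 + 27*s^2 + 6*s - 8)
No further cancellation is possible in the step-2 result, so that is T(s). Its denominator becomes monic after dividing by the leading coefficient 6.

Answer: s^5 - 5*s^4/2 - 4*s^3/3 + 9*s^2/2 + s - 4/3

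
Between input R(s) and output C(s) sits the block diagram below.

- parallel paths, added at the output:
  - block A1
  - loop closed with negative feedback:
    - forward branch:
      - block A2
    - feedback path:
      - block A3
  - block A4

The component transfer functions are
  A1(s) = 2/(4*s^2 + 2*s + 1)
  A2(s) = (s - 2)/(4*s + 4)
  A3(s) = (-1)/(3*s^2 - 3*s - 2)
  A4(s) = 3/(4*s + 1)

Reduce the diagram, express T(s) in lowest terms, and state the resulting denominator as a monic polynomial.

The answer is s^6 + 3*s^5/4 - 11*s^4/8 - 7*s^3/4 - 33*s^2/32 - 19*s/64 - 1/32.

Reasoning:
Step 1 - collapse the loop (A2 forward, A3 return): (3*s^3 - 9*s^2 + 4*s + 4)/(12*s^3 - 21*s - 6)
Step 2 - combine A1, [A2/(1+A2*A3)], A4 in parallel: (48*s^6 + 36*s^5 + 142*s^4 - 131*s^3 - 303*s^2 - 161*s - 26)/(192*s^6 + 144*s^5 - 264*s^4 - 336*s^3 - 198*s^2 - 57*s - 6)
Step 2 gives the fully reduced T(s), with no common factor left to cancel. The denominator's leading coefficient is 192, so divide each of its coefficients by 192 to get the monic form.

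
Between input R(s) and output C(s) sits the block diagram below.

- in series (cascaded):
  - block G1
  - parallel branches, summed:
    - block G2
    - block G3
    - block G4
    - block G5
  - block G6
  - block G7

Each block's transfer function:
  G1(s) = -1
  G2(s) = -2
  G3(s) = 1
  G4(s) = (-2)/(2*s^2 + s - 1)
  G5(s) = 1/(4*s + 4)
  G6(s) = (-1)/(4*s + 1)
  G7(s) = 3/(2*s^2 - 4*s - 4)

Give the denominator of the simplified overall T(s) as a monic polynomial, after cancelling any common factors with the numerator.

Reducing step by step:

Step 1. reduce the parallel group G2, G3, G4, G5 gives (-8*s^2 - 2*s - 5)/(8*s^2 + 4*s - 4)
Step 2. multiply G1, (G2+G3+G4+G5), G6, G7 (series) gives (-24*s^2 - 6*s - 15)/(64*s^5 - 80*s^4 - 248*s^3 - 56*s^2 + 64*s + 16)
No further cancellation is possible in the step-2 result, so that is T(s). Its denominator becomes monic after dividing by the leading coefficient 64.

Answer: s^5 - 5*s^4/4 - 31*s^3/8 - 7*s^2/8 + s + 1/4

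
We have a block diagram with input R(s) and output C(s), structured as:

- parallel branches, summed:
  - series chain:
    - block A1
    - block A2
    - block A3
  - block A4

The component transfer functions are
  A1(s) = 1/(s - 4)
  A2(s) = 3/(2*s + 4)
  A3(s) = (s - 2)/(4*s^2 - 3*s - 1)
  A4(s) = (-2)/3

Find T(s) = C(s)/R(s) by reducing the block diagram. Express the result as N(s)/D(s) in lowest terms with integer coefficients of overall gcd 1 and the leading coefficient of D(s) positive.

(1) reduce the series chain A1, A2, A3 = (3*s - 6)/(8*s^4 - 22*s^3 - 54*s^2 + 52*s + 16)
(2) sum the parallel branches (A1*A2*A3), A4, giving the overall T(s)

Final answer: (-16*s^4 + 44*s^3 + 108*s^2 - 95*s - 50)/(24*s^4 - 66*s^3 - 162*s^2 + 156*s + 48)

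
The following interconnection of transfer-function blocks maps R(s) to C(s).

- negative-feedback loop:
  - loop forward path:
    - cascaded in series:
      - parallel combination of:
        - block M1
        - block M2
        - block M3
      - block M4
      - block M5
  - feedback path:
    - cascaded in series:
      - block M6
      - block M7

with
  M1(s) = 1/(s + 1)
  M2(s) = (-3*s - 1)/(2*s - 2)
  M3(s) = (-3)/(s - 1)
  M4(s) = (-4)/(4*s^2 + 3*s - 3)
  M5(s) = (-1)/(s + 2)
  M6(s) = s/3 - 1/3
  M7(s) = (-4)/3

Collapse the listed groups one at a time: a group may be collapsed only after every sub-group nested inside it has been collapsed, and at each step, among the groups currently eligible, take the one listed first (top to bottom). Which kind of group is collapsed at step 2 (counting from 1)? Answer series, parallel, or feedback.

Answer: series

Working:
Step 1 - add M1, M2, M3 (parallel)
Step 2 - cascade (M1+M2+M3), M4, M5
Step 3 - series reduction of M6, M7
Step 4 - close the feedback loop around ((M1+M2+M3)*M4*M5), (M6*M7)
The group at step 2 is a series group.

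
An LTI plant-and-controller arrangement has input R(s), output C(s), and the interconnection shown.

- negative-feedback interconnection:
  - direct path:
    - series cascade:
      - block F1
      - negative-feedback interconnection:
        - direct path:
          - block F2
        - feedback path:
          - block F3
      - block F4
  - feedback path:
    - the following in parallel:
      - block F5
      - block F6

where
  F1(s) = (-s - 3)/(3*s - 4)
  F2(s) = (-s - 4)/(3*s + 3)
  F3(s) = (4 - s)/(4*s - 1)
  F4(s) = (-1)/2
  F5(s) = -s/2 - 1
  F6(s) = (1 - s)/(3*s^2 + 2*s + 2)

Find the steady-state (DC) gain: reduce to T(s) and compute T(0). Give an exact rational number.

1. apply the feedback formula to F2, F3, giving (-4*s^2 - 15*s + 4)/(13*s^2 + 9*s - 19)
2. reduce the series chain F1, [F2/(1+F2*F3)], F4, giving (-4*s^3 - 27*s^2 - 41*s + 12)/(78*s^3 - 50*s^2 - 186*s + 152)
3. add F5, F6 (parallel), giving (-3*s^3 - 8*s^2 - 8*s - 2)/(6*s^2 + 4*s + 4)
4. feedback reduction of (F1*[F2/(1+F2*F3)]*F4), (F5+F6), giving (-24*s^5 - 178*s^4 - 370*s^3 - 200*s^2 - 116*s + 48)/(12*s^6 + 581*s^5 + 383*s^4 - 488*s^3 + 254*s^2 - 150*s + 584)
Evaluating the step-4 result (the overall T(s)) at s = 0 gives T(0) = 48/584 = 6/73.

Final answer: 6/73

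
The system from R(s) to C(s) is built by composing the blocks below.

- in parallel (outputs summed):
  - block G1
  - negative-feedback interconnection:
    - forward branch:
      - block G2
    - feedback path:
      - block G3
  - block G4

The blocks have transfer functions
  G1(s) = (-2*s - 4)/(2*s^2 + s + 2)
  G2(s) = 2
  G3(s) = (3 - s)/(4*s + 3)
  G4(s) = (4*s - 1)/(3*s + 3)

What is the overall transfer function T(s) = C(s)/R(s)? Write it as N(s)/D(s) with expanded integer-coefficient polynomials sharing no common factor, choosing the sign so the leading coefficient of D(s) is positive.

Step 1: close the feedback loop around G2, G3 gives (8*s + 6)/(2*s + 9)
Step 2: combine G1, [G2/(1+G2*G3)], G4 in parallel; the result is T(s) itself (integer coefficients, no common factor, positive leading denominator coefficient)

Final answer: (64*s^4 + 172*s^3 + 68*s^2 - 25*s - 90)/(12*s^4 + 72*s^3 + 99*s^2 + 93*s + 54)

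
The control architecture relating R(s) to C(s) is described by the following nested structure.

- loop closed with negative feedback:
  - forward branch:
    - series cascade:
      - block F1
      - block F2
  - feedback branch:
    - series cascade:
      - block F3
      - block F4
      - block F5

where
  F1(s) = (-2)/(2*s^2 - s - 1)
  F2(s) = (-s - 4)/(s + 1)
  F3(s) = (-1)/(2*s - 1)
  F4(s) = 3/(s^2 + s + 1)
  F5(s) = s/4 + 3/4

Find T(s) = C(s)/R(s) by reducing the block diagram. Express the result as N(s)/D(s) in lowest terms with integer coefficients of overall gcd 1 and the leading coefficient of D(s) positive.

(1) series reduction of F1, F2: (2*s + 8)/(2*s^3 + s^2 - 2*s - 1)
(2) multiply F3, F4, F5 (series): (-3*s - 9)/(8*s^3 + 4*s^2 + 4*s - 4)
(3) collapse the loop ((F1*F2) forward, (F3*F4*F5) return) - this is the overall T(s), already in the required normalized form

Answer: (8*s^4 + 36*s^3 + 20*s^2 + 12*s - 16)/(8*s^6 + 8*s^5 - 2*s^4 - 10*s^3 - 11*s^2 - 19*s - 34)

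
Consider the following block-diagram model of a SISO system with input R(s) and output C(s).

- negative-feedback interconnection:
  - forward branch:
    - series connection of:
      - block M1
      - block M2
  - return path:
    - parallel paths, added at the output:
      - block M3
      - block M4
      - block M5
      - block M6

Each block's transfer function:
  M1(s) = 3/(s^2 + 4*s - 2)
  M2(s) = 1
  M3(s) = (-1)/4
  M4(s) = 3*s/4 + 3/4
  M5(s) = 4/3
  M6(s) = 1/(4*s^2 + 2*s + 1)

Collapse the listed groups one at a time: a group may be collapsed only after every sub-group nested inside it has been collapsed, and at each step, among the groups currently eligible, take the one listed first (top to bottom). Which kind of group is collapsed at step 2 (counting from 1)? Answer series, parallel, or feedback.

Step 1: series reduction of M1, M2
Step 2: parallel reduction of M3, M4, M5, M6
Step 3: feedback reduction of (M1*M2), (M3+M4+M5+M6)
At step 2 the group reduced is parallel.

Therefore the answer is parallel.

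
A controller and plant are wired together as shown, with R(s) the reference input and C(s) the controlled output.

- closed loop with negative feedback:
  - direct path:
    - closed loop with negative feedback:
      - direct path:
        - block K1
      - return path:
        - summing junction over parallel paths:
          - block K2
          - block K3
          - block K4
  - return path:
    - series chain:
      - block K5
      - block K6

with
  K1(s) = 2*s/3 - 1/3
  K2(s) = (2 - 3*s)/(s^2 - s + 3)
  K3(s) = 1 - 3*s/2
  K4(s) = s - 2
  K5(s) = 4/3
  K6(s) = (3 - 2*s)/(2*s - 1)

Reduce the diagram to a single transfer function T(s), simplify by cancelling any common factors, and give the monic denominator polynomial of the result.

Answer: s^4 + 19*s^3/6 - 19*s^2/6 + 27*s/2 - 22

Working:
Step 1: combine K2, K3, K4 in parallel; result (-s^3 - s^2 - 7*s - 2)/(2*s^2 - 2*s + 6)
Step 2: apply the feedback formula to K1, (K2+K3+K4); result (-4*s^3 + 6*s^2 - 14*s + 6)/(2*s^4 + s^3 + 7*s^2 + 3*s - 20)
Step 3: multiply K5, K6 (series); result (12 - 8*s)/(6*s - 3)
Step 4: feedback reduction of [K1/(1+K1*(K2+K3+K4))], (K5*K6); result (-12*s^3 + 18*s^2 - 42*s + 18)/(6*s^4 + 19*s^3 - 19*s^2 + 81*s - 132)
That last expression is T(s), already simplified. Scaling its denominator by 1/6 (the reciprocal of the leading coefficient) yields the monic denominator.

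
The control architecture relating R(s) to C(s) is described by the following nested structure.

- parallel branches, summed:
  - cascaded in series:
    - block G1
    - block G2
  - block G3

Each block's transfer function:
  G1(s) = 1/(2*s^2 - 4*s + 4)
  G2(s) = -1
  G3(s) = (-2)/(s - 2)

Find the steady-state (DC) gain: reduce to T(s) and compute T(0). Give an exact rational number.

(1) reduce the series chain G1, G2, giving (-1)/(2*s^2 - 4*s + 4)
(2) sum the parallel branches (G1*G2), G3, giving (-4*s^2 + 7*s - 6)/(2*s^3 - 8*s^2 + 12*s - 8)
That last expression is T(s); at s = 0 only the constant terms survive, so T(0) = -6/(-8) = 3/4.

Final answer: 3/4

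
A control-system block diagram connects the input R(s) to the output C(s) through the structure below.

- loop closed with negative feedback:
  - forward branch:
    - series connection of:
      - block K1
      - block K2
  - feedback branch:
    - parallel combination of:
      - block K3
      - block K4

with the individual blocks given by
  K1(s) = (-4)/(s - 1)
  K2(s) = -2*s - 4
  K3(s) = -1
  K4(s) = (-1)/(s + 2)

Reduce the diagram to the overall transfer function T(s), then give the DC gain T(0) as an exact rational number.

The answer is -16/25.

Reasoning:
Step 1: multiply K1, K2 (series) = (8*s + 16)/(s - 1)
Step 2: sum the parallel branches K3, K4 = (-s - 3)/(s + 2)
Step 3: apply the feedback formula to (K1*K2), (K3+K4) = (-8*s - 16)/(7*s + 25)
Step 3 gives the overall T(s). Then T(0) = -16/25.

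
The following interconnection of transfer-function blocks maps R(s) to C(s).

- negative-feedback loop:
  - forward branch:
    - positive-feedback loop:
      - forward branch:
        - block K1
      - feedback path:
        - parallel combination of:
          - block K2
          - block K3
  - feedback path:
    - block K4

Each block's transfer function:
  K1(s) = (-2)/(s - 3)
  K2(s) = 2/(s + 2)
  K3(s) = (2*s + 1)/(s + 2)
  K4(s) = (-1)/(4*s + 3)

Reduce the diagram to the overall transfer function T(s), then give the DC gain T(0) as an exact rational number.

(1) sum the parallel branches K2, K3 gives (2*s + 3)/(s + 2)
(2) feedback reduction of K1, (K2+K3) gives (-2*s - 4)/(s^2 + 3*s)
(3) feedback reduction of [K1/(1-K1*(K2+K3))], K4 gives (-8*s^2 - 22*s - 12)/(4*s^3 + 15*s^2 + 11*s + 4)
That last expression is T(s); at s = 0 only the constant terms survive, so T(0) = -12/4 = -3.

Final answer: -3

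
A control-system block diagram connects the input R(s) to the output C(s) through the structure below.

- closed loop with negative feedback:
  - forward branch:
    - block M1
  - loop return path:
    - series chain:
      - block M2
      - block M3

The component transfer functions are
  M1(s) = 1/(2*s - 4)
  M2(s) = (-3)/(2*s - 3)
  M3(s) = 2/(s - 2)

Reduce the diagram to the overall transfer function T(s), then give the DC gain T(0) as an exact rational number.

Answer: -1/5

Working:
(1) multiply M2, M3 (series) gives (-6)/(2*s^2 - 7*s + 6)
(2) collapse the loop (M1 forward, (M2*M3) return) gives (2*s^2 - 7*s + 6)/(4*s^3 - 22*s^2 + 40*s - 30)
The step-2 result is T(s). Setting s = 0: T(0) = 6/(-30) = -1/5.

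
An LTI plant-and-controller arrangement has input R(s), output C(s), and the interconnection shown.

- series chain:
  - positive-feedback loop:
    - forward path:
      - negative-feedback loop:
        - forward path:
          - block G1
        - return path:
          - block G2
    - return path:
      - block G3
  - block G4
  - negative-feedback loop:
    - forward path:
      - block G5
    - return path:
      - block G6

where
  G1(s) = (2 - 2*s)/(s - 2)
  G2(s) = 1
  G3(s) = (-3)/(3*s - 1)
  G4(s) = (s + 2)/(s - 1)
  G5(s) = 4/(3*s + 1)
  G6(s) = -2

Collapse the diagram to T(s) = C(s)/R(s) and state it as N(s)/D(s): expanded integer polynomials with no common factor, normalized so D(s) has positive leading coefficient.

[1] apply the feedback formula to G1, G2 gives (2*s - 2)/s
[2] close the feedback loop around [G1/(1+G1*G2)], G3 gives (6*s^2 - 8*s + 2)/(3*s^2 + 5*s - 6)
[3] collapse the loop (G5 forward, G6 return) gives 4/(3*s - 7)
[4] combine [[G1/(1+G1*G2)]/(1-[G1/(1+G1*G2)]*G3)], G4, [G5/(1+G5*G6)] in series: this yields T(s), and no further normalization is needed

Therefore the answer is (24*s^2 + 40*s - 16)/(9*s^3 - 6*s^2 - 53*s + 42).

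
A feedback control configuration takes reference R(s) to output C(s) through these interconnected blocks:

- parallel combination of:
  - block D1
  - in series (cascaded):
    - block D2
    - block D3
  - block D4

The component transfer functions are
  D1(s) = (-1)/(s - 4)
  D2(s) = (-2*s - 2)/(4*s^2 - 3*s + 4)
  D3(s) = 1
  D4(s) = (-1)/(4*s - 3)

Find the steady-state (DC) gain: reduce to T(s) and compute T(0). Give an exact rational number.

Answer: 1/12

Working:
1. cascade D2, D3: (-2*s - 2)/(4*s^2 - 3*s + 4)
2. reduce the parallel group D1, (D2*D3), D4: (-28*s^3 + 73*s^2 - 27*s + 4)/(16*s^4 - 88*s^3 + 121*s^2 - 112*s + 48)
The step-2 result is T(s). Setting s = 0: T(0) = 4/48 = 1/12.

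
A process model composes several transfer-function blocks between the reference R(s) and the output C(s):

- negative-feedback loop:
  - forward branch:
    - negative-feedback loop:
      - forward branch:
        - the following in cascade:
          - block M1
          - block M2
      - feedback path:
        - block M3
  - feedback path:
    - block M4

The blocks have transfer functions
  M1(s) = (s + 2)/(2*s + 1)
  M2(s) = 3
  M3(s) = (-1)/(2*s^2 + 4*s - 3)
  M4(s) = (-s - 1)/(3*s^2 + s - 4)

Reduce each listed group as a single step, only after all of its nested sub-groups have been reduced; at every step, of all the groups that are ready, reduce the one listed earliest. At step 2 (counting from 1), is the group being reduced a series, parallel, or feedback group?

The answer is feedback.

Reasoning:
(1) combine M1, M2 in series
(2) reduce the feedback loop with forward (M1*M2) and return M3
(3) apply the feedback formula to [(M1*M2)/(1+(M1*M2)*M3)], M4
The group at step 2 is a feedback group.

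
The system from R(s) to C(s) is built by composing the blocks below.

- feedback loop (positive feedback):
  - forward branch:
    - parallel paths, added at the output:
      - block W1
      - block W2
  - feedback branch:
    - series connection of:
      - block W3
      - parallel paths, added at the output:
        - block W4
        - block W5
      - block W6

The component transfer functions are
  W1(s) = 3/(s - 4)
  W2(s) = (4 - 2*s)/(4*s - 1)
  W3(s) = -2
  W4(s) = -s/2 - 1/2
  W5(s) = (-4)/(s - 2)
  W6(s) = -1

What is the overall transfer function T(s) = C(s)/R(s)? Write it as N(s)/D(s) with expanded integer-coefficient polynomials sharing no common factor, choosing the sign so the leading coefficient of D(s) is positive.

First reduce the diagram to T(s).

1. add W1, W2 (parallel); result (-2*s^2 + 24*s - 19)/(4*s^2 - 17*s + 4)
2. combine W4, W5 in parallel; result (-s^2 + s - 6)/(2*s - 4)
3. cascade W3, (W4+W5), W6; result (-s^2 + s - 6)/(s - 2)
4. reduce the feedback loop with forward (W1+W2) and return (W3*(W4+W5)*W6), giving the overall T(s)

Answer: (2*s^3 - 28*s^2 + 67*s - 38)/(2*s^4 - 30*s^3 + 80*s^2 - 201*s + 122)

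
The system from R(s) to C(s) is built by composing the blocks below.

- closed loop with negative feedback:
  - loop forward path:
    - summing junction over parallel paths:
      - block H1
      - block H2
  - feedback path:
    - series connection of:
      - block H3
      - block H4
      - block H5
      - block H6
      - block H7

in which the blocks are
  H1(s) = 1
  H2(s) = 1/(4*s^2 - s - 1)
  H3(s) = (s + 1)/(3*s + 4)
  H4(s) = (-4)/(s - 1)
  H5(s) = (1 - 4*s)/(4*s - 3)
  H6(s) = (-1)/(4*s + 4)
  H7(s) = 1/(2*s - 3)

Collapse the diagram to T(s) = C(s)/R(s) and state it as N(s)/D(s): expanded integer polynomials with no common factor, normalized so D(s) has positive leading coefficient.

First reduce the diagram to T(s).

Step 1: combine H1, H2 in parallel; result (4*s^2 - s)/(4*s^2 - s - 1)
Step 2: series reduction of H3, H4, H5, H6, H7; result (1 - 4*s)/(24*s^4 - 46*s^3 - 23*s^2 + 81*s - 36)
Step 3: collapse the loop ((H1+H2) forward, (H3*H4*H5*H6*H7) return), which is the overall transfer function T(s) = C(s)/R(s) in lowest terms

Answer: (96*s^6 - 208*s^5 - 46*s^4 + 347*s^3 - 225*s^2 + 36*s)/(96*s^6 - 208*s^5 - 70*s^4 + 377*s^3 - 194*s^2 - 46*s + 36)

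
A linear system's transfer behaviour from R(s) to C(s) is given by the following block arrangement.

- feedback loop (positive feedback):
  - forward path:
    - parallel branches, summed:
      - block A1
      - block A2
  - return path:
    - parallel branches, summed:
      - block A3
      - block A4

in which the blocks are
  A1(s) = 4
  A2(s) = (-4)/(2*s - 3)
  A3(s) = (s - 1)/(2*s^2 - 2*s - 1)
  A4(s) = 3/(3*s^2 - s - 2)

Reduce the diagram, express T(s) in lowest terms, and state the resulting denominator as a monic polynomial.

Answer: s^5 - 29*s^4/6 + 23*s^3/6 + 113*s^2/12 - 115*s/12 - 11/6

Working:
Step 1. combine A1, A2 in parallel; result (8*s - 16)/(2*s - 3)
Step 2. add A3, A4 (parallel); result (3*s^3 + 2*s^2 - 7*s - 1)/(6*s^4 - 8*s^3 - 5*s^2 + 5*s + 2)
Step 3. feedback reduction of (A1+A2), (A3+A4); result (48*s^5 - 160*s^4 + 88*s^3 + 120*s^2 - 64*s - 32)/(12*s^5 - 58*s^4 + 46*s^3 + 113*s^2 - 115*s - 22)
That last expression is T(s), already simplified. Scaling its denominator by 1/12 (the reciprocal of the leading coefficient) yields the monic denominator.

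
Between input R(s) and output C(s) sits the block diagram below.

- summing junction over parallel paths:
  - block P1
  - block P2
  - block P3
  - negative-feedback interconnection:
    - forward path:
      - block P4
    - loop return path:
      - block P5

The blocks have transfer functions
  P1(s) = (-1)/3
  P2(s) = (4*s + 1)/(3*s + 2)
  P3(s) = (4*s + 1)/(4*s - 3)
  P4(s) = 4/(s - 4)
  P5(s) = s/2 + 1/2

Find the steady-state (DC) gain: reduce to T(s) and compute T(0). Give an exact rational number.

Reducing step by step:

Step 1. collapse the loop (P4 forward, P5 return), giving 4/(3*s - 2)
Step 2. sum the parallel branches P1, P2, P3, [P4/(1+P4*P5)], giving (216*s^3 + 30*s^2 - 23*s - 78)/(108*s^3 - 81*s^2 - 48*s + 36)
The step-2 result is T(s). Setting s = 0: T(0) = -78/36 = -13/6.

Answer: -13/6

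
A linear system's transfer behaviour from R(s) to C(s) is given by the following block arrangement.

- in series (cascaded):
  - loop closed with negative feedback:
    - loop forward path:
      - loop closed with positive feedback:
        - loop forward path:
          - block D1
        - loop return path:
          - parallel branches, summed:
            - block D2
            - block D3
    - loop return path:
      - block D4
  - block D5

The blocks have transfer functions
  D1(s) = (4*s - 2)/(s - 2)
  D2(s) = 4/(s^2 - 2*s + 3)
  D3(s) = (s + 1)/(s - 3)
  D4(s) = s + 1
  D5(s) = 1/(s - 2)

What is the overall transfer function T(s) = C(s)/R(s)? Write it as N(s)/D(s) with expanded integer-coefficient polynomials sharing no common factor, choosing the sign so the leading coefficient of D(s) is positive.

(1) combine D2, D3 in parallel: (s^3 - s^2 + 5*s - 9)/(s^3 - 5*s^2 + 9*s - 9)
(2) close the feedback loop around D1, (D2+D3): (-4*s^4 + 22*s^3 - 46*s^2 + 54*s - 18)/(3*s^4 + s^3 + 3*s^2 - 19*s)
(3) apply the feedback formula to [D1/(1-D1*(D2+D3))], D4: (4*s^4 - 22*s^3 + 46*s^2 - 54*s + 18)/(4*s^5 - 21*s^4 + 23*s^3 - 11*s^2 - 17*s + 18)
(4) reduce the series chain [[D1/(1-D1*(D2+D3))]/(1+[D1/(1-D1*(D2+D3))]*D4)], D5 - this is the overall T(s), already in the required normalized form

Hence the answer: (4*s^4 - 22*s^3 + 46*s^2 - 54*s + 18)/(4*s^6 - 29*s^5 + 65*s^4 - 57*s^3 + 5*s^2 + 52*s - 36)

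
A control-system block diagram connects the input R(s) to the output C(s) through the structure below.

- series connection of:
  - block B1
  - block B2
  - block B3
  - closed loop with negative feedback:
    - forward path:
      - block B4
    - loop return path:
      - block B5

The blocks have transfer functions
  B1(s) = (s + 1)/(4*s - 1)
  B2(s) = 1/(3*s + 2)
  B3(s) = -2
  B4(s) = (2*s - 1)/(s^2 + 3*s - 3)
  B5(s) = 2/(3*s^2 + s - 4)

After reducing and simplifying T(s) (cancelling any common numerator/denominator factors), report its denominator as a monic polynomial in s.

Step 1: apply the feedback formula to B4, B5; result (6*s^3 - s^2 - 9*s + 4)/(3*s^4 + 10*s^3 - 10*s^2 - 11*s + 10)
Step 2: series reduction of B1, B2, B3, [B4/(1+B4*B5)]; result (-12*s^4 - 10*s^3 + 20*s^2 + 10*s - 8)/(36*s^6 + 135*s^5 - 76*s^4 - 202*s^3 + 85*s^2 + 72*s - 20)
T(s) is the step-2 result (common factors already cancelled). Leading coefficient of the denominator: 36. Divide through by 36 for the monic polynomial.

Answer: s^6 + 15*s^5/4 - 19*s^4/9 - 101*s^3/18 + 85*s^2/36 + 2*s - 5/9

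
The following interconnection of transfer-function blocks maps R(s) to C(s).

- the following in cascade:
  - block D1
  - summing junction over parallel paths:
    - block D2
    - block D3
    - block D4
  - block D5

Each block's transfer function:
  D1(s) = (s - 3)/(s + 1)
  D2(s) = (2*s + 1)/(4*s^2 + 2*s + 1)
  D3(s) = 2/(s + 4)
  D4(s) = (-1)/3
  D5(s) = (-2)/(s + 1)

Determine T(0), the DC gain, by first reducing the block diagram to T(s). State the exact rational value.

Reducing step by step:

Step 1: sum the parallel branches D2, D3, D4 gives (-4*s^3 + 12*s^2 + 30*s + 14)/(12*s^3 + 54*s^2 + 27*s + 12)
Step 2: cascade D1, (D2+D3+D4), D5 gives (8*s^3 - 56*s^2 + 68*s + 84)/(12*s^4 + 66*s^3 + 81*s^2 + 39*s + 12)
The step-2 result is T(s). Setting s = 0: T(0) = 84/12 = 7.

Answer: 7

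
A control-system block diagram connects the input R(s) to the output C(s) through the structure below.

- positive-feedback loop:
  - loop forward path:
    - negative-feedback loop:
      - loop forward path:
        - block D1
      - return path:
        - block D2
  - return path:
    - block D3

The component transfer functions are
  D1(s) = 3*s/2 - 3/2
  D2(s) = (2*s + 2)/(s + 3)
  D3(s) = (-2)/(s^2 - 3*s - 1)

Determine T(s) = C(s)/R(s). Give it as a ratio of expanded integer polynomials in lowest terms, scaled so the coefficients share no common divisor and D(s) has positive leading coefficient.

First reduce the diagram to T(s).

Step 1. close the feedback loop around D1, D2 -> (3*s^2 + 6*s - 9)/(6*s^2 + 2*s)
Step 2. collapse the loop ([D1/(1+D1*D2)] forward, D3 return) - this is the overall T(s), already in the required normalized form

Answer: (3*s^4 - 3*s^3 - 30*s^2 + 21*s + 9)/(6*s^4 - 16*s^3 - 6*s^2 + 10*s - 18)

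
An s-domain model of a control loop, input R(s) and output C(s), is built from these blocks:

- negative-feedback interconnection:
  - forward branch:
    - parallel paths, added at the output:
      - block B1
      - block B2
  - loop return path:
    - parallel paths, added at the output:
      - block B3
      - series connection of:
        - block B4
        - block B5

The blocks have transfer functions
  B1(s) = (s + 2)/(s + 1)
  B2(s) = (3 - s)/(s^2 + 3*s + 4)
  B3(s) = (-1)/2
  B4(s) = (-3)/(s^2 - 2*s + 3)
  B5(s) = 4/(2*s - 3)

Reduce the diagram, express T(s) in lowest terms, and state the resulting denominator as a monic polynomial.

Answer: s^6 + s^5/2 - 6*s^4 - 5*s^3/2 - 87*s^2/2 - 171*s - 237/2

Working:
Step 1 - combine B1, B2 in parallel; result (s^3 + 4*s^2 + 12*s + 11)/(s^3 + 4*s^2 + 7*s + 4)
Step 2 - cascade B4, B5; result (-12)/(2*s^3 - 7*s^2 + 12*s - 9)
Step 3 - parallel reduction of B3, (B4*B5); result (-2*s^3 + 7*s^2 - 12*s - 15)/(4*s^3 - 14*s^2 + 24*s - 18)
Step 4 - feedback reduction of (B1+B2), (B3+(B4*B5)); result (4*s^6 + 2*s^5 + 16*s^4 - 46*s^3 + 62*s^2 + 48*s - 198)/(2*s^6 + s^5 - 12*s^4 - 5*s^3 - 87*s^2 - 342*s - 237)
The result of step 4 is T(s) in lowest terms. Its denominator has leading coefficient 2; dividing the denominator through by 2 makes it monic.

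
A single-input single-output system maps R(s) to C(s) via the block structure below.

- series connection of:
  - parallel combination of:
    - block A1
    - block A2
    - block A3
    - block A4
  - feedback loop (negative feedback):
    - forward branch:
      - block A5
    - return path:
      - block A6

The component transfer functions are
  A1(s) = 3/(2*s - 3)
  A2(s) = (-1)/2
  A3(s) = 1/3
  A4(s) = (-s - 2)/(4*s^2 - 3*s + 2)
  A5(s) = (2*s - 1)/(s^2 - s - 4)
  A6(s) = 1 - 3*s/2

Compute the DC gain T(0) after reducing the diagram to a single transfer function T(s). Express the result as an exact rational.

[1] add A1, A2, A3, A4 (parallel), giving (-8*s^3 + 78*s^2 - 73*s + 78)/(48*s^3 - 108*s^2 + 78*s - 36)
[2] feedback reduction of A5, A6, giving (2 - 4*s)/(4*s^2 - 5*s + 10)
[3] reduce the series chain (A1+A2+A3+A4), [A5/(1+A5*A6)], giving (16*s^4 - 164*s^3 + 224*s^2 - 229*s + 78)/(96*s^5 - 336*s^4 + 666*s^3 - 807*s^2 + 480*s - 180)
DC gain: substitute s = 0 into T(s) from step 3: T(0) = 78/(-180) = -13/30.

Therefore the answer is -13/30.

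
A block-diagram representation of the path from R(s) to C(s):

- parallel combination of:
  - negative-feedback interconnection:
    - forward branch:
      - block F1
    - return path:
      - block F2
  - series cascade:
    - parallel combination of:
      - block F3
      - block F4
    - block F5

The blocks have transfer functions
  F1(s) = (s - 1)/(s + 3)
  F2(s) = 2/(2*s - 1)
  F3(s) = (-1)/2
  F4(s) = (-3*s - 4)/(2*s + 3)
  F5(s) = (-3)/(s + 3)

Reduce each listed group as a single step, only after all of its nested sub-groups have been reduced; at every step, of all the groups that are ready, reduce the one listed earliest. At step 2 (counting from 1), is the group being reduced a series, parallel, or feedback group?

Answer: parallel

Working:
Step 1 - reduce the feedback loop with forward F1 and return F2
Step 2 - combine F3, F4 in parallel
Step 3 - multiply (F3+F4), F5 (series)
Step 4 - parallel reduction of [F1/(1+F1*F2)], ((F3+F4)*F5)
So the answer for step 2 is parallel.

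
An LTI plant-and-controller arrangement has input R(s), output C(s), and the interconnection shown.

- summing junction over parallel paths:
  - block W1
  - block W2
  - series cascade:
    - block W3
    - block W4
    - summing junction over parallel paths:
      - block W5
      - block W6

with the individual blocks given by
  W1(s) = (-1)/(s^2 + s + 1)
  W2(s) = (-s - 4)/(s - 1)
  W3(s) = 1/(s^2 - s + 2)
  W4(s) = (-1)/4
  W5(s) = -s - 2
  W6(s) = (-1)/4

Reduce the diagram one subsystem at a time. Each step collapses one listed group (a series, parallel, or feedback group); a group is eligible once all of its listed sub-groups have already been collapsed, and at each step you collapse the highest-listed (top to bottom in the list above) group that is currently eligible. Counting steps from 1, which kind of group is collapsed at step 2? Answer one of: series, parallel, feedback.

Answer: series

Working:
[1] add W5, W6 (parallel)
[2] reduce the series chain W3, W4, (W5+W6)
[3] reduce the parallel group W1, W2, (W3*W4*(W5+W6))
Step 2: series.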